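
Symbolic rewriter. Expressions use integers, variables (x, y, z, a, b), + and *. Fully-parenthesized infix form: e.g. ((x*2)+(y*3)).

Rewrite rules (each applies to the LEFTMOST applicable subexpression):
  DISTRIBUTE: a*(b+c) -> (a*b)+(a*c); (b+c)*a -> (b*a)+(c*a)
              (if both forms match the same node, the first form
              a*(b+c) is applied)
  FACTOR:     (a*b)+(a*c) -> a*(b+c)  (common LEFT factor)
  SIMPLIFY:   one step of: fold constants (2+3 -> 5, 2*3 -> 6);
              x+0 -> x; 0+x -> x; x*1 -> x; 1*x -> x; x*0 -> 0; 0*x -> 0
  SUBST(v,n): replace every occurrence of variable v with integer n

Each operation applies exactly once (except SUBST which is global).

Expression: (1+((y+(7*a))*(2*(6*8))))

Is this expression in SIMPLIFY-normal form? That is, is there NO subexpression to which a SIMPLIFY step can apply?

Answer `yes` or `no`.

Expression: (1+((y+(7*a))*(2*(6*8))))
Scanning for simplifiable subexpressions (pre-order)...
  at root: (1+((y+(7*a))*(2*(6*8)))) (not simplifiable)
  at R: ((y+(7*a))*(2*(6*8))) (not simplifiable)
  at RL: (y+(7*a)) (not simplifiable)
  at RLR: (7*a) (not simplifiable)
  at RR: (2*(6*8)) (not simplifiable)
  at RRR: (6*8) (SIMPLIFIABLE)
Found simplifiable subexpr at path RRR: (6*8)
One SIMPLIFY step would give: (1+((y+(7*a))*(2*48)))
-> NOT in normal form.

Answer: no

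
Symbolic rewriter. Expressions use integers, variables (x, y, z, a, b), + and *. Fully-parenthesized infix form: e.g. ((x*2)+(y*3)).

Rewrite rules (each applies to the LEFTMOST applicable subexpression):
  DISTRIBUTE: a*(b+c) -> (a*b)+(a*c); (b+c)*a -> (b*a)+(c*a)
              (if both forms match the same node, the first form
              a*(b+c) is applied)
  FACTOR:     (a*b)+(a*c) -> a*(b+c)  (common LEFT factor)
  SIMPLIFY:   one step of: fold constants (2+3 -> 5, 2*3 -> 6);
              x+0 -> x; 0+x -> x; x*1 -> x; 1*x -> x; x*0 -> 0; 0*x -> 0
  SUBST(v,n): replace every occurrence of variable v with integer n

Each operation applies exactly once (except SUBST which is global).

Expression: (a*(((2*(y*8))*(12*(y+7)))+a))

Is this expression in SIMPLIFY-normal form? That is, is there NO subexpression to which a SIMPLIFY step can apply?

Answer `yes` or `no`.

Answer: yes

Derivation:
Expression: (a*(((2*(y*8))*(12*(y+7)))+a))
Scanning for simplifiable subexpressions (pre-order)...
  at root: (a*(((2*(y*8))*(12*(y+7)))+a)) (not simplifiable)
  at R: (((2*(y*8))*(12*(y+7)))+a) (not simplifiable)
  at RL: ((2*(y*8))*(12*(y+7))) (not simplifiable)
  at RLL: (2*(y*8)) (not simplifiable)
  at RLLR: (y*8) (not simplifiable)
  at RLR: (12*(y+7)) (not simplifiable)
  at RLRR: (y+7) (not simplifiable)
Result: no simplifiable subexpression found -> normal form.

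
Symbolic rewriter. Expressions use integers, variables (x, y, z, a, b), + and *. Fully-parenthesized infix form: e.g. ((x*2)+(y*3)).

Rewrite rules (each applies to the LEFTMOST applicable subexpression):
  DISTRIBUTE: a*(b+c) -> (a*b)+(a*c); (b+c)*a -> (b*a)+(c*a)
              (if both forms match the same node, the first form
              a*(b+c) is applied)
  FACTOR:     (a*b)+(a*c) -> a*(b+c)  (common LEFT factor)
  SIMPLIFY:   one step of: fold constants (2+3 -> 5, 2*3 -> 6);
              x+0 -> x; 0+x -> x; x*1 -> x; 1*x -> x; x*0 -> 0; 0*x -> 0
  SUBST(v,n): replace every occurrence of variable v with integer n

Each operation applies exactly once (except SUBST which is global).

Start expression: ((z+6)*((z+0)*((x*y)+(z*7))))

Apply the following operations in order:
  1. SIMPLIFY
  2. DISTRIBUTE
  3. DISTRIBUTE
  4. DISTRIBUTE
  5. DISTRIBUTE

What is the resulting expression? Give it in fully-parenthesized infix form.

Answer: (((z*(z*(x*y)))+(z*(z*(z*7))))+(6*((z*(x*y))+(z*(z*7)))))

Derivation:
Start: ((z+6)*((z+0)*((x*y)+(z*7))))
Apply SIMPLIFY at RL (target: (z+0)): ((z+6)*((z+0)*((x*y)+(z*7)))) -> ((z+6)*(z*((x*y)+(z*7))))
Apply DISTRIBUTE at root (target: ((z+6)*(z*((x*y)+(z*7))))): ((z+6)*(z*((x*y)+(z*7)))) -> ((z*(z*((x*y)+(z*7))))+(6*(z*((x*y)+(z*7)))))
Apply DISTRIBUTE at LR (target: (z*((x*y)+(z*7)))): ((z*(z*((x*y)+(z*7))))+(6*(z*((x*y)+(z*7))))) -> ((z*((z*(x*y))+(z*(z*7))))+(6*(z*((x*y)+(z*7)))))
Apply DISTRIBUTE at L (target: (z*((z*(x*y))+(z*(z*7))))): ((z*((z*(x*y))+(z*(z*7))))+(6*(z*((x*y)+(z*7))))) -> (((z*(z*(x*y)))+(z*(z*(z*7))))+(6*(z*((x*y)+(z*7)))))
Apply DISTRIBUTE at RR (target: (z*((x*y)+(z*7)))): (((z*(z*(x*y)))+(z*(z*(z*7))))+(6*(z*((x*y)+(z*7))))) -> (((z*(z*(x*y)))+(z*(z*(z*7))))+(6*((z*(x*y))+(z*(z*7)))))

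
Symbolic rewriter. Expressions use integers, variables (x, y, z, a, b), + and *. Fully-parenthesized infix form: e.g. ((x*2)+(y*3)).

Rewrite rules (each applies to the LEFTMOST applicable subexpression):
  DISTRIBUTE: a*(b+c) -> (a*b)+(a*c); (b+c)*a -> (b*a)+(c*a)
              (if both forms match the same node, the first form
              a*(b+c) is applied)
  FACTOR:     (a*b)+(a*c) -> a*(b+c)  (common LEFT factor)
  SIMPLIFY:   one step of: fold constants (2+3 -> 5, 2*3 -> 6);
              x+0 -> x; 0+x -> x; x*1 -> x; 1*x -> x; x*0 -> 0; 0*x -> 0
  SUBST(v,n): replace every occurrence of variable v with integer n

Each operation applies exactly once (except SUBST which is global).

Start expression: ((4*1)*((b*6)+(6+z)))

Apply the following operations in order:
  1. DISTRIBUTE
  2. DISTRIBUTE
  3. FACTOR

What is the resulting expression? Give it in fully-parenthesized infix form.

Answer: (((4*1)*(b*6))+((4*1)*(6+z)))

Derivation:
Start: ((4*1)*((b*6)+(6+z)))
Apply DISTRIBUTE at root (target: ((4*1)*((b*6)+(6+z)))): ((4*1)*((b*6)+(6+z))) -> (((4*1)*(b*6))+((4*1)*(6+z)))
Apply DISTRIBUTE at R (target: ((4*1)*(6+z))): (((4*1)*(b*6))+((4*1)*(6+z))) -> (((4*1)*(b*6))+(((4*1)*6)+((4*1)*z)))
Apply FACTOR at R (target: (((4*1)*6)+((4*1)*z))): (((4*1)*(b*6))+(((4*1)*6)+((4*1)*z))) -> (((4*1)*(b*6))+((4*1)*(6+z)))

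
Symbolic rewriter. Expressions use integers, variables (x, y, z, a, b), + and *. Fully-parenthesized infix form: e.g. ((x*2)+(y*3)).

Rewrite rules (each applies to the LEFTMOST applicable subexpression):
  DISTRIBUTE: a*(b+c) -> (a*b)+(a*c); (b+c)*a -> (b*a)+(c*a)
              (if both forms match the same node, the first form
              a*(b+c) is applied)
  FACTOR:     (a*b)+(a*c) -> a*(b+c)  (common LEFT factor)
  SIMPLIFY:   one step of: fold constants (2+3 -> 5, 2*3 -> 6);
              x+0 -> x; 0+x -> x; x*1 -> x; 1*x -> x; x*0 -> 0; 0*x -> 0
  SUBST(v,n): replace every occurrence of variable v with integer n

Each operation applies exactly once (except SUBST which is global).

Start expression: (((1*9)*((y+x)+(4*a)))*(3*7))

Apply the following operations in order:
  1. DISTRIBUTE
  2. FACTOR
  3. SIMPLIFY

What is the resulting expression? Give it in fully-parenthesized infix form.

Answer: ((9*((y+x)+(4*a)))*(3*7))

Derivation:
Start: (((1*9)*((y+x)+(4*a)))*(3*7))
Apply DISTRIBUTE at L (target: ((1*9)*((y+x)+(4*a)))): (((1*9)*((y+x)+(4*a)))*(3*7)) -> ((((1*9)*(y+x))+((1*9)*(4*a)))*(3*7))
Apply FACTOR at L (target: (((1*9)*(y+x))+((1*9)*(4*a)))): ((((1*9)*(y+x))+((1*9)*(4*a)))*(3*7)) -> (((1*9)*((y+x)+(4*a)))*(3*7))
Apply SIMPLIFY at LL (target: (1*9)): (((1*9)*((y+x)+(4*a)))*(3*7)) -> ((9*((y+x)+(4*a)))*(3*7))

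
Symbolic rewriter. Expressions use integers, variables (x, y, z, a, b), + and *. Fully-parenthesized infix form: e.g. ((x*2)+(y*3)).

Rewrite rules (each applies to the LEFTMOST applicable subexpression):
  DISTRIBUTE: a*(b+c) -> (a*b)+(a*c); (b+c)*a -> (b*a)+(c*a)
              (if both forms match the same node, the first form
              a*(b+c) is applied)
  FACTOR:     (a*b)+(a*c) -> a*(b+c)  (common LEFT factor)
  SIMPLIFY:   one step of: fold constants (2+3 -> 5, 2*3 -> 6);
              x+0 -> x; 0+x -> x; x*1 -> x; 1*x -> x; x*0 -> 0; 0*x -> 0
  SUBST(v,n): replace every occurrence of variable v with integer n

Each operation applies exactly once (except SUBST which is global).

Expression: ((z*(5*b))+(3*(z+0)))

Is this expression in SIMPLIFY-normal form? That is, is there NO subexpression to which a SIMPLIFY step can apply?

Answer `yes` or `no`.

Answer: no

Derivation:
Expression: ((z*(5*b))+(3*(z+0)))
Scanning for simplifiable subexpressions (pre-order)...
  at root: ((z*(5*b))+(3*(z+0))) (not simplifiable)
  at L: (z*(5*b)) (not simplifiable)
  at LR: (5*b) (not simplifiable)
  at R: (3*(z+0)) (not simplifiable)
  at RR: (z+0) (SIMPLIFIABLE)
Found simplifiable subexpr at path RR: (z+0)
One SIMPLIFY step would give: ((z*(5*b))+(3*z))
-> NOT in normal form.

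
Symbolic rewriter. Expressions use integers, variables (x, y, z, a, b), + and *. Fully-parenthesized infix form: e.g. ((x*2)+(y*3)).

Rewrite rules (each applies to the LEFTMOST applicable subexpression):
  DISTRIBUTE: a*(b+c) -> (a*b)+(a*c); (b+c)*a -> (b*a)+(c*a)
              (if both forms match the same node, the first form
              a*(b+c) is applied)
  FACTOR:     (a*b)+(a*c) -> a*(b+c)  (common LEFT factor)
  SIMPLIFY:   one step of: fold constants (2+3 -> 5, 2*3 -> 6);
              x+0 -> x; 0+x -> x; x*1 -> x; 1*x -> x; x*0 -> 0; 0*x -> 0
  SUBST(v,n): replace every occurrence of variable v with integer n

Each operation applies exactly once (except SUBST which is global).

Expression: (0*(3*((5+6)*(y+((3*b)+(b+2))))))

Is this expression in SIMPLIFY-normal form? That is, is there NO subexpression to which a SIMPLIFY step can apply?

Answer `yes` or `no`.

Expression: (0*(3*((5+6)*(y+((3*b)+(b+2))))))
Scanning for simplifiable subexpressions (pre-order)...
  at root: (0*(3*((5+6)*(y+((3*b)+(b+2)))))) (SIMPLIFIABLE)
  at R: (3*((5+6)*(y+((3*b)+(b+2))))) (not simplifiable)
  at RR: ((5+6)*(y+((3*b)+(b+2)))) (not simplifiable)
  at RRL: (5+6) (SIMPLIFIABLE)
  at RRR: (y+((3*b)+(b+2))) (not simplifiable)
  at RRRR: ((3*b)+(b+2)) (not simplifiable)
  at RRRRL: (3*b) (not simplifiable)
  at RRRRR: (b+2) (not simplifiable)
Found simplifiable subexpr at path root: (0*(3*((5+6)*(y+((3*b)+(b+2))))))
One SIMPLIFY step would give: 0
-> NOT in normal form.

Answer: no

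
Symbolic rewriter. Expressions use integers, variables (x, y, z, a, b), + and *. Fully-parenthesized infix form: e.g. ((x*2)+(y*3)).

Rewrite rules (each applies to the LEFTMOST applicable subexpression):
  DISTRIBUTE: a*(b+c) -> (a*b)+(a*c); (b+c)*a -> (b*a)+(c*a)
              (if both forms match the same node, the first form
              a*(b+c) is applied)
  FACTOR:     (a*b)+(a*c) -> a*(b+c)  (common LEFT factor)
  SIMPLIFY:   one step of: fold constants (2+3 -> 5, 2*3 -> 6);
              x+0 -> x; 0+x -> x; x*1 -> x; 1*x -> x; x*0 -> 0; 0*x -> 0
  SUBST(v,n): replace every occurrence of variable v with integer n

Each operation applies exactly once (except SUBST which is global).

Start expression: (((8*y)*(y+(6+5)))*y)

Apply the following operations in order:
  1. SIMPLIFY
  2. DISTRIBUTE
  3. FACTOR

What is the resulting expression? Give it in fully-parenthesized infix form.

Answer: (((8*y)*(y+11))*y)

Derivation:
Start: (((8*y)*(y+(6+5)))*y)
Apply SIMPLIFY at LRR (target: (6+5)): (((8*y)*(y+(6+5)))*y) -> (((8*y)*(y+11))*y)
Apply DISTRIBUTE at L (target: ((8*y)*(y+11))): (((8*y)*(y+11))*y) -> ((((8*y)*y)+((8*y)*11))*y)
Apply FACTOR at L (target: (((8*y)*y)+((8*y)*11))): ((((8*y)*y)+((8*y)*11))*y) -> (((8*y)*(y+11))*y)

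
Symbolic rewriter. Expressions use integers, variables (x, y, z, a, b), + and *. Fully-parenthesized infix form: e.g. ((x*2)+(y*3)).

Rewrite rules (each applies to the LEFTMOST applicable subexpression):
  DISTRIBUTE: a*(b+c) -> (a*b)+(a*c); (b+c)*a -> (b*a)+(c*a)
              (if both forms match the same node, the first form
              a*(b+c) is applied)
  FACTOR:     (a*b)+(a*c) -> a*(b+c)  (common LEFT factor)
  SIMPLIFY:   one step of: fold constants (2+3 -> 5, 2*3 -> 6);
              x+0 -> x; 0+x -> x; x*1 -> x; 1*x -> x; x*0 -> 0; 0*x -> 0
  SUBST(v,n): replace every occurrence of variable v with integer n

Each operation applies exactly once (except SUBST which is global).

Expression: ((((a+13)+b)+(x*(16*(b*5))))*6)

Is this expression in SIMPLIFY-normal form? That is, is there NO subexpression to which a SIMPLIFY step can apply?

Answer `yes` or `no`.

Answer: yes

Derivation:
Expression: ((((a+13)+b)+(x*(16*(b*5))))*6)
Scanning for simplifiable subexpressions (pre-order)...
  at root: ((((a+13)+b)+(x*(16*(b*5))))*6) (not simplifiable)
  at L: (((a+13)+b)+(x*(16*(b*5)))) (not simplifiable)
  at LL: ((a+13)+b) (not simplifiable)
  at LLL: (a+13) (not simplifiable)
  at LR: (x*(16*(b*5))) (not simplifiable)
  at LRR: (16*(b*5)) (not simplifiable)
  at LRRR: (b*5) (not simplifiable)
Result: no simplifiable subexpression found -> normal form.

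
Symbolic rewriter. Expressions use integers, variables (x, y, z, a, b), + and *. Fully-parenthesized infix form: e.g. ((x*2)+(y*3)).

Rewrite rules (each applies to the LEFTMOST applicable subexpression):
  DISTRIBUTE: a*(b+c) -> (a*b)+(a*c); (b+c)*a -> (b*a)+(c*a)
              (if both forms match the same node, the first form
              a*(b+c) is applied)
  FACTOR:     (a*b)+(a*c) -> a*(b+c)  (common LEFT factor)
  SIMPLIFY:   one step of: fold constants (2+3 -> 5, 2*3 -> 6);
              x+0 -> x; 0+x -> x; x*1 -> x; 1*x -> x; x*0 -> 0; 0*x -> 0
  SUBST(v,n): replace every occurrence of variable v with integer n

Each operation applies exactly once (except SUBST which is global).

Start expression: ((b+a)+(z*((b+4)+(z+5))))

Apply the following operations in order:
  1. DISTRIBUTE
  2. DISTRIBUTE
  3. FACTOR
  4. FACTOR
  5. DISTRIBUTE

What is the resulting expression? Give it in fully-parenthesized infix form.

Answer: ((b+a)+((z*(b+4))+(z*(z+5))))

Derivation:
Start: ((b+a)+(z*((b+4)+(z+5))))
Apply DISTRIBUTE at R (target: (z*((b+4)+(z+5)))): ((b+a)+(z*((b+4)+(z+5)))) -> ((b+a)+((z*(b+4))+(z*(z+5))))
Apply DISTRIBUTE at RL (target: (z*(b+4))): ((b+a)+((z*(b+4))+(z*(z+5)))) -> ((b+a)+(((z*b)+(z*4))+(z*(z+5))))
Apply FACTOR at RL (target: ((z*b)+(z*4))): ((b+a)+(((z*b)+(z*4))+(z*(z+5)))) -> ((b+a)+((z*(b+4))+(z*(z+5))))
Apply FACTOR at R (target: ((z*(b+4))+(z*(z+5)))): ((b+a)+((z*(b+4))+(z*(z+5)))) -> ((b+a)+(z*((b+4)+(z+5))))
Apply DISTRIBUTE at R (target: (z*((b+4)+(z+5)))): ((b+a)+(z*((b+4)+(z+5)))) -> ((b+a)+((z*(b+4))+(z*(z+5))))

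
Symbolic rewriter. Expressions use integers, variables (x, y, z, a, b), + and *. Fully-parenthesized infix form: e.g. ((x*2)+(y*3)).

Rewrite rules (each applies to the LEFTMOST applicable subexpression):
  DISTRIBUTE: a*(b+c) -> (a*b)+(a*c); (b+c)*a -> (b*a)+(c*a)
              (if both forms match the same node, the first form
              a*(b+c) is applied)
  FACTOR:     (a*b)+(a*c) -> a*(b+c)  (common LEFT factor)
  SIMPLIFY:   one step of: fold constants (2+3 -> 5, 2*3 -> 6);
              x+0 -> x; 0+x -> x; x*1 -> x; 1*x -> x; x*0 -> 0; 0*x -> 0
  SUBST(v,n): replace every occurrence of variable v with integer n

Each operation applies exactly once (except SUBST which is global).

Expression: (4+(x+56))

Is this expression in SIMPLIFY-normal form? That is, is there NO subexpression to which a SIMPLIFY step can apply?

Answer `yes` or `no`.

Answer: yes

Derivation:
Expression: (4+(x+56))
Scanning for simplifiable subexpressions (pre-order)...
  at root: (4+(x+56)) (not simplifiable)
  at R: (x+56) (not simplifiable)
Result: no simplifiable subexpression found -> normal form.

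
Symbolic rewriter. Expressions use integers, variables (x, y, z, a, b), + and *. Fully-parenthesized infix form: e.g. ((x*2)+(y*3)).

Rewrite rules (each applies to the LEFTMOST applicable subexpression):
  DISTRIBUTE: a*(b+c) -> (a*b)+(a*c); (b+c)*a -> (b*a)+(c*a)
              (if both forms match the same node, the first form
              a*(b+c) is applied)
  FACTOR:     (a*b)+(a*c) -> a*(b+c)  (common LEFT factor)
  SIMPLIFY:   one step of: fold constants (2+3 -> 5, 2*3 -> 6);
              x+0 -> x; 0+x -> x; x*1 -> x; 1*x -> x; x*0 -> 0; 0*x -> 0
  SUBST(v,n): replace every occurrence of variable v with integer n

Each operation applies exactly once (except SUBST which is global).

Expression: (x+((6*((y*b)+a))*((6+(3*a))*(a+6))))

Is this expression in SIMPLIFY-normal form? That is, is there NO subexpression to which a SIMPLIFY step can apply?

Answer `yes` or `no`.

Answer: yes

Derivation:
Expression: (x+((6*((y*b)+a))*((6+(3*a))*(a+6))))
Scanning for simplifiable subexpressions (pre-order)...
  at root: (x+((6*((y*b)+a))*((6+(3*a))*(a+6)))) (not simplifiable)
  at R: ((6*((y*b)+a))*((6+(3*a))*(a+6))) (not simplifiable)
  at RL: (6*((y*b)+a)) (not simplifiable)
  at RLR: ((y*b)+a) (not simplifiable)
  at RLRL: (y*b) (not simplifiable)
  at RR: ((6+(3*a))*(a+6)) (not simplifiable)
  at RRL: (6+(3*a)) (not simplifiable)
  at RRLR: (3*a) (not simplifiable)
  at RRR: (a+6) (not simplifiable)
Result: no simplifiable subexpression found -> normal form.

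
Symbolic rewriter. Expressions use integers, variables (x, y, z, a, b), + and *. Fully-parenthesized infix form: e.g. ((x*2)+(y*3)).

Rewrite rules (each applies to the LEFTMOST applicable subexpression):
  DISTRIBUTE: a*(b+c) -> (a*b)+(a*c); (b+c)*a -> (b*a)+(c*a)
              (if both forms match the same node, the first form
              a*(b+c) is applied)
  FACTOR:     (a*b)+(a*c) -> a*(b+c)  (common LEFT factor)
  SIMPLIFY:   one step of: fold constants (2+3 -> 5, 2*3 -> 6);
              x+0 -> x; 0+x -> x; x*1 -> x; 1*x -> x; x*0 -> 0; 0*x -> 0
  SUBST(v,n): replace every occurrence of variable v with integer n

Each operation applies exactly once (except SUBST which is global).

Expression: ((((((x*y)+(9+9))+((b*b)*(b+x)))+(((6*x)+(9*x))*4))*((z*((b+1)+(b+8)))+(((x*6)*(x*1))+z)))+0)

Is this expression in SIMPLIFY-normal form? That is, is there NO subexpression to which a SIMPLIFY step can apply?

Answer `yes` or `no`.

Answer: no

Derivation:
Expression: ((((((x*y)+(9+9))+((b*b)*(b+x)))+(((6*x)+(9*x))*4))*((z*((b+1)+(b+8)))+(((x*6)*(x*1))+z)))+0)
Scanning for simplifiable subexpressions (pre-order)...
  at root: ((((((x*y)+(9+9))+((b*b)*(b+x)))+(((6*x)+(9*x))*4))*((z*((b+1)+(b+8)))+(((x*6)*(x*1))+z)))+0) (SIMPLIFIABLE)
  at L: (((((x*y)+(9+9))+((b*b)*(b+x)))+(((6*x)+(9*x))*4))*((z*((b+1)+(b+8)))+(((x*6)*(x*1))+z))) (not simplifiable)
  at LL: ((((x*y)+(9+9))+((b*b)*(b+x)))+(((6*x)+(9*x))*4)) (not simplifiable)
  at LLL: (((x*y)+(9+9))+((b*b)*(b+x))) (not simplifiable)
  at LLLL: ((x*y)+(9+9)) (not simplifiable)
  at LLLLL: (x*y) (not simplifiable)
  at LLLLR: (9+9) (SIMPLIFIABLE)
  at LLLR: ((b*b)*(b+x)) (not simplifiable)
  at LLLRL: (b*b) (not simplifiable)
  at LLLRR: (b+x) (not simplifiable)
  at LLR: (((6*x)+(9*x))*4) (not simplifiable)
  at LLRL: ((6*x)+(9*x)) (not simplifiable)
  at LLRLL: (6*x) (not simplifiable)
  at LLRLR: (9*x) (not simplifiable)
  at LR: ((z*((b+1)+(b+8)))+(((x*6)*(x*1))+z)) (not simplifiable)
  at LRL: (z*((b+1)+(b+8))) (not simplifiable)
  at LRLR: ((b+1)+(b+8)) (not simplifiable)
  at LRLRL: (b+1) (not simplifiable)
  at LRLRR: (b+8) (not simplifiable)
  at LRR: (((x*6)*(x*1))+z) (not simplifiable)
  at LRRL: ((x*6)*(x*1)) (not simplifiable)
  at LRRLL: (x*6) (not simplifiable)
  at LRRLR: (x*1) (SIMPLIFIABLE)
Found simplifiable subexpr at path root: ((((((x*y)+(9+9))+((b*b)*(b+x)))+(((6*x)+(9*x))*4))*((z*((b+1)+(b+8)))+(((x*6)*(x*1))+z)))+0)
One SIMPLIFY step would give: (((((x*y)+(9+9))+((b*b)*(b+x)))+(((6*x)+(9*x))*4))*((z*((b+1)+(b+8)))+(((x*6)*(x*1))+z)))
-> NOT in normal form.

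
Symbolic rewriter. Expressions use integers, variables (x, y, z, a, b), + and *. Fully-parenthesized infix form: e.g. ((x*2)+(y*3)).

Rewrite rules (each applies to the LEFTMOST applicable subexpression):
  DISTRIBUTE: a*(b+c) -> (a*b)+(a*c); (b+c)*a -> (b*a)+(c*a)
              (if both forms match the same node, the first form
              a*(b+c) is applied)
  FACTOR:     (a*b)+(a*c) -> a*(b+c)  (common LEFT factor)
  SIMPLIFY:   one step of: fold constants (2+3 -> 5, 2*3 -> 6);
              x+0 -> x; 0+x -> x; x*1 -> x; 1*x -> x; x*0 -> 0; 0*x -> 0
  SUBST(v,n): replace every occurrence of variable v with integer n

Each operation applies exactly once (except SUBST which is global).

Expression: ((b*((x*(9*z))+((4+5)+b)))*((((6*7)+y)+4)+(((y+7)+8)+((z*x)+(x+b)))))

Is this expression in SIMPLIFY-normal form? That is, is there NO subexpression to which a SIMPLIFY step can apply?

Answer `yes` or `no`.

Expression: ((b*((x*(9*z))+((4+5)+b)))*((((6*7)+y)+4)+(((y+7)+8)+((z*x)+(x+b)))))
Scanning for simplifiable subexpressions (pre-order)...
  at root: ((b*((x*(9*z))+((4+5)+b)))*((((6*7)+y)+4)+(((y+7)+8)+((z*x)+(x+b))))) (not simplifiable)
  at L: (b*((x*(9*z))+((4+5)+b))) (not simplifiable)
  at LR: ((x*(9*z))+((4+5)+b)) (not simplifiable)
  at LRL: (x*(9*z)) (not simplifiable)
  at LRLR: (9*z) (not simplifiable)
  at LRR: ((4+5)+b) (not simplifiable)
  at LRRL: (4+5) (SIMPLIFIABLE)
  at R: ((((6*7)+y)+4)+(((y+7)+8)+((z*x)+(x+b)))) (not simplifiable)
  at RL: (((6*7)+y)+4) (not simplifiable)
  at RLL: ((6*7)+y) (not simplifiable)
  at RLLL: (6*7) (SIMPLIFIABLE)
  at RR: (((y+7)+8)+((z*x)+(x+b))) (not simplifiable)
  at RRL: ((y+7)+8) (not simplifiable)
  at RRLL: (y+7) (not simplifiable)
  at RRR: ((z*x)+(x+b)) (not simplifiable)
  at RRRL: (z*x) (not simplifiable)
  at RRRR: (x+b) (not simplifiable)
Found simplifiable subexpr at path LRRL: (4+5)
One SIMPLIFY step would give: ((b*((x*(9*z))+(9+b)))*((((6*7)+y)+4)+(((y+7)+8)+((z*x)+(x+b)))))
-> NOT in normal form.

Answer: no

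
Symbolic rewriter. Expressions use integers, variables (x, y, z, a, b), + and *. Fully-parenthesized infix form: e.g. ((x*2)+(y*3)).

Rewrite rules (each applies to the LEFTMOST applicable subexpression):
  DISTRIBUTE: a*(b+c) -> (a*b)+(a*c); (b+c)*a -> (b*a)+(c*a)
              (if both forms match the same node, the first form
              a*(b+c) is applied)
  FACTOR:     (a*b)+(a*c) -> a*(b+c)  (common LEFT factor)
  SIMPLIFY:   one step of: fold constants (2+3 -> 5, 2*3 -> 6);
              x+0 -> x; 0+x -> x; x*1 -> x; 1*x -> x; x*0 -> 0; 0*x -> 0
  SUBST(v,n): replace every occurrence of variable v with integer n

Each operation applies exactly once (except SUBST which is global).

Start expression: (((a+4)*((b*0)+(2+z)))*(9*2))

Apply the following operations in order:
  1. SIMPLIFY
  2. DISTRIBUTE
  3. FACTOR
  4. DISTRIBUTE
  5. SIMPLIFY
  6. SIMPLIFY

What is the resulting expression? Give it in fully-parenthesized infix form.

Start: (((a+4)*((b*0)+(2+z)))*(9*2))
Apply SIMPLIFY at LRL (target: (b*0)): (((a+4)*((b*0)+(2+z)))*(9*2)) -> (((a+4)*(0+(2+z)))*(9*2))
Apply DISTRIBUTE at L (target: ((a+4)*(0+(2+z)))): (((a+4)*(0+(2+z)))*(9*2)) -> ((((a+4)*0)+((a+4)*(2+z)))*(9*2))
Apply FACTOR at L (target: (((a+4)*0)+((a+4)*(2+z)))): ((((a+4)*0)+((a+4)*(2+z)))*(9*2)) -> (((a+4)*(0+(2+z)))*(9*2))
Apply DISTRIBUTE at L (target: ((a+4)*(0+(2+z)))): (((a+4)*(0+(2+z)))*(9*2)) -> ((((a+4)*0)+((a+4)*(2+z)))*(9*2))
Apply SIMPLIFY at LL (target: ((a+4)*0)): ((((a+4)*0)+((a+4)*(2+z)))*(9*2)) -> ((0+((a+4)*(2+z)))*(9*2))
Apply SIMPLIFY at L (target: (0+((a+4)*(2+z)))): ((0+((a+4)*(2+z)))*(9*2)) -> (((a+4)*(2+z))*(9*2))

Answer: (((a+4)*(2+z))*(9*2))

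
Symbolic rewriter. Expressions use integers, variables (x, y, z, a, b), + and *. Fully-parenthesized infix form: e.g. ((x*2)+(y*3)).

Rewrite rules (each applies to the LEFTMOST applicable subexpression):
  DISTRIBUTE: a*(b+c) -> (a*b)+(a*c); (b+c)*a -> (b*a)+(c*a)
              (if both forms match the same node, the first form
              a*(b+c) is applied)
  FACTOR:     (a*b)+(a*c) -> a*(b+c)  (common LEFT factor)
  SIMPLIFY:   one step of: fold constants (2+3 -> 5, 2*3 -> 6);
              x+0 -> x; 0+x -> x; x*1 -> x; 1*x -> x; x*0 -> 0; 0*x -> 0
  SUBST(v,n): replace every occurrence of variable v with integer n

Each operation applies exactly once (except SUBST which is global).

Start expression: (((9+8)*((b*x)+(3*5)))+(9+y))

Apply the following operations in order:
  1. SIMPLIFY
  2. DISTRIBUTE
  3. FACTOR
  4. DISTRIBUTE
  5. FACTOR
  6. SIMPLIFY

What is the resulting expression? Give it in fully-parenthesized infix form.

Answer: ((17*((b*x)+15))+(9+y))

Derivation:
Start: (((9+8)*((b*x)+(3*5)))+(9+y))
Apply SIMPLIFY at LL (target: (9+8)): (((9+8)*((b*x)+(3*5)))+(9+y)) -> ((17*((b*x)+(3*5)))+(9+y))
Apply DISTRIBUTE at L (target: (17*((b*x)+(3*5)))): ((17*((b*x)+(3*5)))+(9+y)) -> (((17*(b*x))+(17*(3*5)))+(9+y))
Apply FACTOR at L (target: ((17*(b*x))+(17*(3*5)))): (((17*(b*x))+(17*(3*5)))+(9+y)) -> ((17*((b*x)+(3*5)))+(9+y))
Apply DISTRIBUTE at L (target: (17*((b*x)+(3*5)))): ((17*((b*x)+(3*5)))+(9+y)) -> (((17*(b*x))+(17*(3*5)))+(9+y))
Apply FACTOR at L (target: ((17*(b*x))+(17*(3*5)))): (((17*(b*x))+(17*(3*5)))+(9+y)) -> ((17*((b*x)+(3*5)))+(9+y))
Apply SIMPLIFY at LRR (target: (3*5)): ((17*((b*x)+(3*5)))+(9+y)) -> ((17*((b*x)+15))+(9+y))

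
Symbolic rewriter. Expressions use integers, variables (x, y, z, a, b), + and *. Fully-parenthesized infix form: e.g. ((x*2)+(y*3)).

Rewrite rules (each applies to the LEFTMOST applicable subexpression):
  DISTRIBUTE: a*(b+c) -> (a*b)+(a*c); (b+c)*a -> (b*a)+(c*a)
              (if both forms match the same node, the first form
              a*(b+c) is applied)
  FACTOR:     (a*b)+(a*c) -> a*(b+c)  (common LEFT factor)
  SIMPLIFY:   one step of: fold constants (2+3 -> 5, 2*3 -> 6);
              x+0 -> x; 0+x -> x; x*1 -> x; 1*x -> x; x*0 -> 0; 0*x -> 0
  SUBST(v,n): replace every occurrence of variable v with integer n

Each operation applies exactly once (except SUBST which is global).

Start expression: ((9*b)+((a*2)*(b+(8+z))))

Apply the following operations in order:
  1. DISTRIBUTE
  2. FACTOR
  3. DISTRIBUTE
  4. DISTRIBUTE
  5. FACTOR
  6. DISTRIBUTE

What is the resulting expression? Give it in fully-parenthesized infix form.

Start: ((9*b)+((a*2)*(b+(8+z))))
Apply DISTRIBUTE at R (target: ((a*2)*(b+(8+z)))): ((9*b)+((a*2)*(b+(8+z)))) -> ((9*b)+(((a*2)*b)+((a*2)*(8+z))))
Apply FACTOR at R (target: (((a*2)*b)+((a*2)*(8+z)))): ((9*b)+(((a*2)*b)+((a*2)*(8+z)))) -> ((9*b)+((a*2)*(b+(8+z))))
Apply DISTRIBUTE at R (target: ((a*2)*(b+(8+z)))): ((9*b)+((a*2)*(b+(8+z)))) -> ((9*b)+(((a*2)*b)+((a*2)*(8+z))))
Apply DISTRIBUTE at RR (target: ((a*2)*(8+z))): ((9*b)+(((a*2)*b)+((a*2)*(8+z)))) -> ((9*b)+(((a*2)*b)+(((a*2)*8)+((a*2)*z))))
Apply FACTOR at RR (target: (((a*2)*8)+((a*2)*z))): ((9*b)+(((a*2)*b)+(((a*2)*8)+((a*2)*z)))) -> ((9*b)+(((a*2)*b)+((a*2)*(8+z))))
Apply DISTRIBUTE at RR (target: ((a*2)*(8+z))): ((9*b)+(((a*2)*b)+((a*2)*(8+z)))) -> ((9*b)+(((a*2)*b)+(((a*2)*8)+((a*2)*z))))

Answer: ((9*b)+(((a*2)*b)+(((a*2)*8)+((a*2)*z))))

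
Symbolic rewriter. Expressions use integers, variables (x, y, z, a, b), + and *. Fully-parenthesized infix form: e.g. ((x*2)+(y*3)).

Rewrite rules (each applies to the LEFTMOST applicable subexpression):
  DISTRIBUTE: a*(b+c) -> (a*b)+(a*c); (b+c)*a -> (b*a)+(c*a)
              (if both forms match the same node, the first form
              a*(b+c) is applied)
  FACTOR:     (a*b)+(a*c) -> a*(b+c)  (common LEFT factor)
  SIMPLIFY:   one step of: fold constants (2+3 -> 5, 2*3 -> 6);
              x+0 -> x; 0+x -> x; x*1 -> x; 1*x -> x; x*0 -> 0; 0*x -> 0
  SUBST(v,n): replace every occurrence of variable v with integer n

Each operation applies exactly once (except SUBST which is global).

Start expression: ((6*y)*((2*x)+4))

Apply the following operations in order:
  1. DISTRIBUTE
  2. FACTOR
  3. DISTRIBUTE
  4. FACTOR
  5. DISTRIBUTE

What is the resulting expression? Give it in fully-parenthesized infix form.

Start: ((6*y)*((2*x)+4))
Apply DISTRIBUTE at root (target: ((6*y)*((2*x)+4))): ((6*y)*((2*x)+4)) -> (((6*y)*(2*x))+((6*y)*4))
Apply FACTOR at root (target: (((6*y)*(2*x))+((6*y)*4))): (((6*y)*(2*x))+((6*y)*4)) -> ((6*y)*((2*x)+4))
Apply DISTRIBUTE at root (target: ((6*y)*((2*x)+4))): ((6*y)*((2*x)+4)) -> (((6*y)*(2*x))+((6*y)*4))
Apply FACTOR at root (target: (((6*y)*(2*x))+((6*y)*4))): (((6*y)*(2*x))+((6*y)*4)) -> ((6*y)*((2*x)+4))
Apply DISTRIBUTE at root (target: ((6*y)*((2*x)+4))): ((6*y)*((2*x)+4)) -> (((6*y)*(2*x))+((6*y)*4))

Answer: (((6*y)*(2*x))+((6*y)*4))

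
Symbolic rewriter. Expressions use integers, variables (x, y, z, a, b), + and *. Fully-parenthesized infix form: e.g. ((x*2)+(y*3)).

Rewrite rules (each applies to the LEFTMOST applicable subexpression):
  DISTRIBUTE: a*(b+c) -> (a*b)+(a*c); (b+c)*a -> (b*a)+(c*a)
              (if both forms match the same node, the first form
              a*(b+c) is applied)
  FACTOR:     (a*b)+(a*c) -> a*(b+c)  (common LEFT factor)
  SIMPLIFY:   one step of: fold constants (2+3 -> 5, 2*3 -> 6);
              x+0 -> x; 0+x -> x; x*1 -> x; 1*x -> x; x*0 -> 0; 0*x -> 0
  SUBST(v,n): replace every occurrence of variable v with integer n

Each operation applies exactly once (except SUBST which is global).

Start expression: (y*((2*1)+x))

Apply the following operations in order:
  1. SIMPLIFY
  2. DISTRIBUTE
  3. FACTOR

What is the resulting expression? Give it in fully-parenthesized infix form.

Start: (y*((2*1)+x))
Apply SIMPLIFY at RL (target: (2*1)): (y*((2*1)+x)) -> (y*(2+x))
Apply DISTRIBUTE at root (target: (y*(2+x))): (y*(2+x)) -> ((y*2)+(y*x))
Apply FACTOR at root (target: ((y*2)+(y*x))): ((y*2)+(y*x)) -> (y*(2+x))

Answer: (y*(2+x))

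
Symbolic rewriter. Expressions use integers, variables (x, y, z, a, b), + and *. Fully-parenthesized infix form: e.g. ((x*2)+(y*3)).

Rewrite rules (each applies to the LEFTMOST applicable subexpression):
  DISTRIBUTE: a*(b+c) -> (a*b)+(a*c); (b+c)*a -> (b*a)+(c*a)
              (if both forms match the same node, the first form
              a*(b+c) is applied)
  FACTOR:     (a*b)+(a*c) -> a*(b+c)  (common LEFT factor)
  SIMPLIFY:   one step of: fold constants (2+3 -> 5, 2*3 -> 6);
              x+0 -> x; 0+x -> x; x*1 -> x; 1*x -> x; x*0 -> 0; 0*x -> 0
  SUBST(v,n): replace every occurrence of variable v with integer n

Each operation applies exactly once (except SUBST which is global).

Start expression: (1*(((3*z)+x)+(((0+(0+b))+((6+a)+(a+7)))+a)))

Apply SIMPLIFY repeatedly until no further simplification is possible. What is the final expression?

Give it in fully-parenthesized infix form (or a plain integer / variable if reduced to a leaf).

Answer: (((3*z)+x)+((b+((6+a)+(a+7)))+a))

Derivation:
Start: (1*(((3*z)+x)+(((0+(0+b))+((6+a)+(a+7)))+a)))
Step 1: at root: (1*(((3*z)+x)+(((0+(0+b))+((6+a)+(a+7)))+a))) -> (((3*z)+x)+(((0+(0+b))+((6+a)+(a+7)))+a)); overall: (1*(((3*z)+x)+(((0+(0+b))+((6+a)+(a+7)))+a))) -> (((3*z)+x)+(((0+(0+b))+((6+a)+(a+7)))+a))
Step 2: at RLL: (0+(0+b)) -> (0+b); overall: (((3*z)+x)+(((0+(0+b))+((6+a)+(a+7)))+a)) -> (((3*z)+x)+(((0+b)+((6+a)+(a+7)))+a))
Step 3: at RLL: (0+b) -> b; overall: (((3*z)+x)+(((0+b)+((6+a)+(a+7)))+a)) -> (((3*z)+x)+((b+((6+a)+(a+7)))+a))
Fixed point: (((3*z)+x)+((b+((6+a)+(a+7)))+a))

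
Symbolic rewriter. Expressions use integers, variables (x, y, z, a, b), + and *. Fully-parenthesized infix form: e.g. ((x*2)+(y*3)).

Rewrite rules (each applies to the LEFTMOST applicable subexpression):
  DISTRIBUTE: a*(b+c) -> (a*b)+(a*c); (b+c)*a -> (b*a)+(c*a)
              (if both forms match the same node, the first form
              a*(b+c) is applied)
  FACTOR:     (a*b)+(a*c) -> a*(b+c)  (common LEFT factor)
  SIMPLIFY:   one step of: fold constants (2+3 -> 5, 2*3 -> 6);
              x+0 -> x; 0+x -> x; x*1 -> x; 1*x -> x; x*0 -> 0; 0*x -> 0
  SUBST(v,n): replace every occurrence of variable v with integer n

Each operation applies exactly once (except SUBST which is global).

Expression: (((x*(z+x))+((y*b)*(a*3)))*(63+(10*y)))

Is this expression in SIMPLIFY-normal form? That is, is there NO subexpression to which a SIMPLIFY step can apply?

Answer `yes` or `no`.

Expression: (((x*(z+x))+((y*b)*(a*3)))*(63+(10*y)))
Scanning for simplifiable subexpressions (pre-order)...
  at root: (((x*(z+x))+((y*b)*(a*3)))*(63+(10*y))) (not simplifiable)
  at L: ((x*(z+x))+((y*b)*(a*3))) (not simplifiable)
  at LL: (x*(z+x)) (not simplifiable)
  at LLR: (z+x) (not simplifiable)
  at LR: ((y*b)*(a*3)) (not simplifiable)
  at LRL: (y*b) (not simplifiable)
  at LRR: (a*3) (not simplifiable)
  at R: (63+(10*y)) (not simplifiable)
  at RR: (10*y) (not simplifiable)
Result: no simplifiable subexpression found -> normal form.

Answer: yes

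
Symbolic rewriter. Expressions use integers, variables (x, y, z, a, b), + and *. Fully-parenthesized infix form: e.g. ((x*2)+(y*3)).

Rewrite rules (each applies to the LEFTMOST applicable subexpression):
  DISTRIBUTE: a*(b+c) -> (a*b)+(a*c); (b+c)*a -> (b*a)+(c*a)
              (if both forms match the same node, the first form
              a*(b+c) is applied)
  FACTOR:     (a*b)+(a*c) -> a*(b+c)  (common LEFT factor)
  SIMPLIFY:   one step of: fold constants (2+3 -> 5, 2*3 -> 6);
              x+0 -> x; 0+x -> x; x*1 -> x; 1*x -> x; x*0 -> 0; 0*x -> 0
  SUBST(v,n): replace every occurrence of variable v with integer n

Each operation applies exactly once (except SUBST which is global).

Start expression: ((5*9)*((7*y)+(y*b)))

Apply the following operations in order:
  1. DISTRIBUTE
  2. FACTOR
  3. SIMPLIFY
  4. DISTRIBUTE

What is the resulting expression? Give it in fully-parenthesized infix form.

Start: ((5*9)*((7*y)+(y*b)))
Apply DISTRIBUTE at root (target: ((5*9)*((7*y)+(y*b)))): ((5*9)*((7*y)+(y*b))) -> (((5*9)*(7*y))+((5*9)*(y*b)))
Apply FACTOR at root (target: (((5*9)*(7*y))+((5*9)*(y*b)))): (((5*9)*(7*y))+((5*9)*(y*b))) -> ((5*9)*((7*y)+(y*b)))
Apply SIMPLIFY at L (target: (5*9)): ((5*9)*((7*y)+(y*b))) -> (45*((7*y)+(y*b)))
Apply DISTRIBUTE at root (target: (45*((7*y)+(y*b)))): (45*((7*y)+(y*b))) -> ((45*(7*y))+(45*(y*b)))

Answer: ((45*(7*y))+(45*(y*b)))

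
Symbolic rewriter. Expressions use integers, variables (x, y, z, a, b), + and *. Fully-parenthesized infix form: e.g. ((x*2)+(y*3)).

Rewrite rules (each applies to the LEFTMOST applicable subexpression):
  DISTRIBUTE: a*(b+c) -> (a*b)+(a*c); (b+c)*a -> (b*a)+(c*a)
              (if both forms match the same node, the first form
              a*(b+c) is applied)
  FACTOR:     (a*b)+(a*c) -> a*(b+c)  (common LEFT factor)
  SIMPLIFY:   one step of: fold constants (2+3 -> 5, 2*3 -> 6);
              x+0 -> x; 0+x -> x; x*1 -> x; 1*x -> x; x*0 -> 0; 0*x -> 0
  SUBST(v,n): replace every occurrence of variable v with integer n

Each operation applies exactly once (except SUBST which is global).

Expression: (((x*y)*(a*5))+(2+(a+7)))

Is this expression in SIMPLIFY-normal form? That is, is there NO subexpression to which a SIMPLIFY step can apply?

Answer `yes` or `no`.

Expression: (((x*y)*(a*5))+(2+(a+7)))
Scanning for simplifiable subexpressions (pre-order)...
  at root: (((x*y)*(a*5))+(2+(a+7))) (not simplifiable)
  at L: ((x*y)*(a*5)) (not simplifiable)
  at LL: (x*y) (not simplifiable)
  at LR: (a*5) (not simplifiable)
  at R: (2+(a+7)) (not simplifiable)
  at RR: (a+7) (not simplifiable)
Result: no simplifiable subexpression found -> normal form.

Answer: yes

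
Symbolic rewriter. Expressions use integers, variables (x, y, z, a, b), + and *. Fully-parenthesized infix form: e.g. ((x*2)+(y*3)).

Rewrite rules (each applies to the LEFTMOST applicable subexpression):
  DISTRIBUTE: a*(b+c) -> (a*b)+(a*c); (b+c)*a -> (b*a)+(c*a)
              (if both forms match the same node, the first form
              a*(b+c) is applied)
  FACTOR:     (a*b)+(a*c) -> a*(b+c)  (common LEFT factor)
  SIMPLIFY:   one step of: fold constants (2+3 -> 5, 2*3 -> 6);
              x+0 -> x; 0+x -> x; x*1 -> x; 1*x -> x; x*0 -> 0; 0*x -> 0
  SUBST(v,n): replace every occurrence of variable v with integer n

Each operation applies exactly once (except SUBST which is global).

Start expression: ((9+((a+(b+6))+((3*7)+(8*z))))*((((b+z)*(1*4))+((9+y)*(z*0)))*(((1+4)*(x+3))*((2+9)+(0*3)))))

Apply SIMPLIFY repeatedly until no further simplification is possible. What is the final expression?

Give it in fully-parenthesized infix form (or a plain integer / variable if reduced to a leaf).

Answer: ((9+((a+(b+6))+(21+(8*z))))*(((b+z)*4)*((5*(x+3))*11)))

Derivation:
Start: ((9+((a+(b+6))+((3*7)+(8*z))))*((((b+z)*(1*4))+((9+y)*(z*0)))*(((1+4)*(x+3))*((2+9)+(0*3)))))
Step 1: at LRRL: (3*7) -> 21; overall: ((9+((a+(b+6))+((3*7)+(8*z))))*((((b+z)*(1*4))+((9+y)*(z*0)))*(((1+4)*(x+3))*((2+9)+(0*3))))) -> ((9+((a+(b+6))+(21+(8*z))))*((((b+z)*(1*4))+((9+y)*(z*0)))*(((1+4)*(x+3))*((2+9)+(0*3)))))
Step 2: at RLLR: (1*4) -> 4; overall: ((9+((a+(b+6))+(21+(8*z))))*((((b+z)*(1*4))+((9+y)*(z*0)))*(((1+4)*(x+3))*((2+9)+(0*3))))) -> ((9+((a+(b+6))+(21+(8*z))))*((((b+z)*4)+((9+y)*(z*0)))*(((1+4)*(x+3))*((2+9)+(0*3)))))
Step 3: at RLRR: (z*0) -> 0; overall: ((9+((a+(b+6))+(21+(8*z))))*((((b+z)*4)+((9+y)*(z*0)))*(((1+4)*(x+3))*((2+9)+(0*3))))) -> ((9+((a+(b+6))+(21+(8*z))))*((((b+z)*4)+((9+y)*0))*(((1+4)*(x+3))*((2+9)+(0*3)))))
Step 4: at RLR: ((9+y)*0) -> 0; overall: ((9+((a+(b+6))+(21+(8*z))))*((((b+z)*4)+((9+y)*0))*(((1+4)*(x+3))*((2+9)+(0*3))))) -> ((9+((a+(b+6))+(21+(8*z))))*((((b+z)*4)+0)*(((1+4)*(x+3))*((2+9)+(0*3)))))
Step 5: at RL: (((b+z)*4)+0) -> ((b+z)*4); overall: ((9+((a+(b+6))+(21+(8*z))))*((((b+z)*4)+0)*(((1+4)*(x+3))*((2+9)+(0*3))))) -> ((9+((a+(b+6))+(21+(8*z))))*(((b+z)*4)*(((1+4)*(x+3))*((2+9)+(0*3)))))
Step 6: at RRLL: (1+4) -> 5; overall: ((9+((a+(b+6))+(21+(8*z))))*(((b+z)*4)*(((1+4)*(x+3))*((2+9)+(0*3))))) -> ((9+((a+(b+6))+(21+(8*z))))*(((b+z)*4)*((5*(x+3))*((2+9)+(0*3)))))
Step 7: at RRRL: (2+9) -> 11; overall: ((9+((a+(b+6))+(21+(8*z))))*(((b+z)*4)*((5*(x+3))*((2+9)+(0*3))))) -> ((9+((a+(b+6))+(21+(8*z))))*(((b+z)*4)*((5*(x+3))*(11+(0*3)))))
Step 8: at RRRR: (0*3) -> 0; overall: ((9+((a+(b+6))+(21+(8*z))))*(((b+z)*4)*((5*(x+3))*(11+(0*3))))) -> ((9+((a+(b+6))+(21+(8*z))))*(((b+z)*4)*((5*(x+3))*(11+0))))
Step 9: at RRR: (11+0) -> 11; overall: ((9+((a+(b+6))+(21+(8*z))))*(((b+z)*4)*((5*(x+3))*(11+0)))) -> ((9+((a+(b+6))+(21+(8*z))))*(((b+z)*4)*((5*(x+3))*11)))
Fixed point: ((9+((a+(b+6))+(21+(8*z))))*(((b+z)*4)*((5*(x+3))*11)))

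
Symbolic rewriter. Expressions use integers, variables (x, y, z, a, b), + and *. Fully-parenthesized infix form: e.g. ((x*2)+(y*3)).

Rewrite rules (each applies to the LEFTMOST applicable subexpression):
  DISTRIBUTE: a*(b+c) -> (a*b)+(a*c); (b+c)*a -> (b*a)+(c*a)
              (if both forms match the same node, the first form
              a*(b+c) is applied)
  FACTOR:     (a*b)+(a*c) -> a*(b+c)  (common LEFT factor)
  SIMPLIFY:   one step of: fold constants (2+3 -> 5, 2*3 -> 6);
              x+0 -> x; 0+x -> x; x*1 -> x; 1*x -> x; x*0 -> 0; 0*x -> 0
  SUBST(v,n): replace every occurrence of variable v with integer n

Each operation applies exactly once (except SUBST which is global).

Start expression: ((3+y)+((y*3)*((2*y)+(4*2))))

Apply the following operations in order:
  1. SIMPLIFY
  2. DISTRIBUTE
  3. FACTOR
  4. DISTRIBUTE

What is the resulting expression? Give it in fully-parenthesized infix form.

Start: ((3+y)+((y*3)*((2*y)+(4*2))))
Apply SIMPLIFY at RRR (target: (4*2)): ((3+y)+((y*3)*((2*y)+(4*2)))) -> ((3+y)+((y*3)*((2*y)+8)))
Apply DISTRIBUTE at R (target: ((y*3)*((2*y)+8))): ((3+y)+((y*3)*((2*y)+8))) -> ((3+y)+(((y*3)*(2*y))+((y*3)*8)))
Apply FACTOR at R (target: (((y*3)*(2*y))+((y*3)*8))): ((3+y)+(((y*3)*(2*y))+((y*3)*8))) -> ((3+y)+((y*3)*((2*y)+8)))
Apply DISTRIBUTE at R (target: ((y*3)*((2*y)+8))): ((3+y)+((y*3)*((2*y)+8))) -> ((3+y)+(((y*3)*(2*y))+((y*3)*8)))

Answer: ((3+y)+(((y*3)*(2*y))+((y*3)*8)))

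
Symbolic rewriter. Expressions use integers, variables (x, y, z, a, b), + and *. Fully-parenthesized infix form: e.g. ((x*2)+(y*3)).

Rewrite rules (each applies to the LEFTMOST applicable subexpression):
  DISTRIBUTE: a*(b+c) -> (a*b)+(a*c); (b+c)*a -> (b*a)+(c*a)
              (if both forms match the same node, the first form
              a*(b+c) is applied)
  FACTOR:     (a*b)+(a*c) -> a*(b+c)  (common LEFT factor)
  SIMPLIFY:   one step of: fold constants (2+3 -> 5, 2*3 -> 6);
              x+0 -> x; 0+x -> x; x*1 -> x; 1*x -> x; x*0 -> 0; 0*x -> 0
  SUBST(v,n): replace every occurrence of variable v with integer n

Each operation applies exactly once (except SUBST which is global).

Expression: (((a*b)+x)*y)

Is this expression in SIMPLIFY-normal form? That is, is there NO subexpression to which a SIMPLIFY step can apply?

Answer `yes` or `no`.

Expression: (((a*b)+x)*y)
Scanning for simplifiable subexpressions (pre-order)...
  at root: (((a*b)+x)*y) (not simplifiable)
  at L: ((a*b)+x) (not simplifiable)
  at LL: (a*b) (not simplifiable)
Result: no simplifiable subexpression found -> normal form.

Answer: yes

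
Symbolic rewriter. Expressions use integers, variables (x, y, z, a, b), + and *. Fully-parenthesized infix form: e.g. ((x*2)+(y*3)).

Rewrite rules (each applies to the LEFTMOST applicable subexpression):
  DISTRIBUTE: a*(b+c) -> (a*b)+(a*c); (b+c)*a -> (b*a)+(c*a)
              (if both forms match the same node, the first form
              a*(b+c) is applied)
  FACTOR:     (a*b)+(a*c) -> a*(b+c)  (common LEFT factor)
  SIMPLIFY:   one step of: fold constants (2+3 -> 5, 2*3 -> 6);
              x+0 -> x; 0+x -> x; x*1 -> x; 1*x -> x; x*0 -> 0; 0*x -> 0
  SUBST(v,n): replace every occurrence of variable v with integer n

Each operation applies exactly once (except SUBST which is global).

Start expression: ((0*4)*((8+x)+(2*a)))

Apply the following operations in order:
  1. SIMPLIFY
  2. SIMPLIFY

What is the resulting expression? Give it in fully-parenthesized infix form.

Answer: 0

Derivation:
Start: ((0*4)*((8+x)+(2*a)))
Apply SIMPLIFY at L (target: (0*4)): ((0*4)*((8+x)+(2*a))) -> (0*((8+x)+(2*a)))
Apply SIMPLIFY at root (target: (0*((8+x)+(2*a)))): (0*((8+x)+(2*a))) -> 0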